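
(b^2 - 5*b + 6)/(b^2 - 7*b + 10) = (b - 3)/(b - 5)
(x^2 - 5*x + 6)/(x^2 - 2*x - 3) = (x - 2)/(x + 1)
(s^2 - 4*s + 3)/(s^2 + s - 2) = (s - 3)/(s + 2)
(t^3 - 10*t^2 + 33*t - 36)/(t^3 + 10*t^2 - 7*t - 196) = (t^2 - 6*t + 9)/(t^2 + 14*t + 49)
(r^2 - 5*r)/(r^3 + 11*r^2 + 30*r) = (r - 5)/(r^2 + 11*r + 30)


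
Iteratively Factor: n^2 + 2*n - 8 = (n + 4)*(n - 2)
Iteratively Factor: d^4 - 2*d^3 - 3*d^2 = (d - 3)*(d^3 + d^2) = d*(d - 3)*(d^2 + d) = d^2*(d - 3)*(d + 1)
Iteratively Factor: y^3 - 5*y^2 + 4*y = (y)*(y^2 - 5*y + 4) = y*(y - 1)*(y - 4)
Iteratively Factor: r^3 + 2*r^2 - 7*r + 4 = (r - 1)*(r^2 + 3*r - 4) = (r - 1)*(r + 4)*(r - 1)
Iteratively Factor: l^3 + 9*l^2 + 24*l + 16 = (l + 4)*(l^2 + 5*l + 4) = (l + 1)*(l + 4)*(l + 4)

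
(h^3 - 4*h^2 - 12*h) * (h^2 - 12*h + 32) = h^5 - 16*h^4 + 68*h^3 + 16*h^2 - 384*h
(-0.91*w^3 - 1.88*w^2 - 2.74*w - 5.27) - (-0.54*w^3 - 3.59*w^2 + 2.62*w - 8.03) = -0.37*w^3 + 1.71*w^2 - 5.36*w + 2.76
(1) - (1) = 0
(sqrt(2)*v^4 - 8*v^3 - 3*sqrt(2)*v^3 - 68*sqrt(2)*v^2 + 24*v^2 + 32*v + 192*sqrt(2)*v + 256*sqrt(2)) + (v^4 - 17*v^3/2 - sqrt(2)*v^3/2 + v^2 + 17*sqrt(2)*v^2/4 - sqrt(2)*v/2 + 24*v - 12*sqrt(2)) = v^4 + sqrt(2)*v^4 - 33*v^3/2 - 7*sqrt(2)*v^3/2 - 255*sqrt(2)*v^2/4 + 25*v^2 + 56*v + 383*sqrt(2)*v/2 + 244*sqrt(2)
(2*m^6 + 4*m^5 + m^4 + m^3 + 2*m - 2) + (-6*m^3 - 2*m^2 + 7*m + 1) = 2*m^6 + 4*m^5 + m^4 - 5*m^3 - 2*m^2 + 9*m - 1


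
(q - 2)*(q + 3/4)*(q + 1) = q^3 - q^2/4 - 11*q/4 - 3/2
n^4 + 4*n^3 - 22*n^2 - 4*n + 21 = (n - 3)*(n - 1)*(n + 1)*(n + 7)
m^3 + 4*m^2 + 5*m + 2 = (m + 1)^2*(m + 2)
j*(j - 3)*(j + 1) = j^3 - 2*j^2 - 3*j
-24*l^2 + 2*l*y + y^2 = (-4*l + y)*(6*l + y)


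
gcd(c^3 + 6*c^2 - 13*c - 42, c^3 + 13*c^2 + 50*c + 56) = c^2 + 9*c + 14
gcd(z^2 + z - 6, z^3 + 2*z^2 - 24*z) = 1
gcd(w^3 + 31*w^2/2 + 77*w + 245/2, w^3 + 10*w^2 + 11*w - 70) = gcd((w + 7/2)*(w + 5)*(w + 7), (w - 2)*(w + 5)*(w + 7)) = w^2 + 12*w + 35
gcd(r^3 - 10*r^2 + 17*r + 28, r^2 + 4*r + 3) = r + 1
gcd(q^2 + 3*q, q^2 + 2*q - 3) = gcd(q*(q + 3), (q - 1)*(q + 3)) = q + 3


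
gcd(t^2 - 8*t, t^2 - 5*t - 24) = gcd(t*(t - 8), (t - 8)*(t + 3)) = t - 8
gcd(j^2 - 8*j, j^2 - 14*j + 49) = 1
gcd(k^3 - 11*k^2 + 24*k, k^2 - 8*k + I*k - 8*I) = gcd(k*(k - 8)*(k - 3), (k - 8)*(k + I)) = k - 8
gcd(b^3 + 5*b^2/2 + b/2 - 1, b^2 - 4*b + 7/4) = b - 1/2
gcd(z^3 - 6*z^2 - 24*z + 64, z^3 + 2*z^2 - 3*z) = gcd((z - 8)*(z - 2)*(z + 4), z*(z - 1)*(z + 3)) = 1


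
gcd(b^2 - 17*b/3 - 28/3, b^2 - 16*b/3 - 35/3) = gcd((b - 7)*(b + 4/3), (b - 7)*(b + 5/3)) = b - 7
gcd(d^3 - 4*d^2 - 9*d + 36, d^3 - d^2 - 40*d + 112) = d - 4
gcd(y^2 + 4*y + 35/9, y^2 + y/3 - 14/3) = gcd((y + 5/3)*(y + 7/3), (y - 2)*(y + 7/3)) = y + 7/3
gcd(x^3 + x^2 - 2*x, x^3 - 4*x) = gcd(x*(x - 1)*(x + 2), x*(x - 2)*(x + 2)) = x^2 + 2*x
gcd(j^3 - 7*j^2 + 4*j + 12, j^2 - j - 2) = j^2 - j - 2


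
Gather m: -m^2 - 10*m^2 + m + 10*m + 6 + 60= -11*m^2 + 11*m + 66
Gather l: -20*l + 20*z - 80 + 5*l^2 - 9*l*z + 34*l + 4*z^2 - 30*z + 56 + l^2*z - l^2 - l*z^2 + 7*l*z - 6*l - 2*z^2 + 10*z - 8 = l^2*(z + 4) + l*(-z^2 - 2*z + 8) + 2*z^2 - 32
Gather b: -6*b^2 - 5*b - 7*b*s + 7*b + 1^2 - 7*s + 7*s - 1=-6*b^2 + b*(2 - 7*s)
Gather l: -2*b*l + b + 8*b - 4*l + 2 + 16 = 9*b + l*(-2*b - 4) + 18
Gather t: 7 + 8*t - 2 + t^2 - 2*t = t^2 + 6*t + 5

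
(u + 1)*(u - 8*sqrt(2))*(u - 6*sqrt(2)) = u^3 - 14*sqrt(2)*u^2 + u^2 - 14*sqrt(2)*u + 96*u + 96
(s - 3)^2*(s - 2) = s^3 - 8*s^2 + 21*s - 18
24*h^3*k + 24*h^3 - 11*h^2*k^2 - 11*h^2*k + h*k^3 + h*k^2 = (-8*h + k)*(-3*h + k)*(h*k + h)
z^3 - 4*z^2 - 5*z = z*(z - 5)*(z + 1)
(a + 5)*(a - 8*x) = a^2 - 8*a*x + 5*a - 40*x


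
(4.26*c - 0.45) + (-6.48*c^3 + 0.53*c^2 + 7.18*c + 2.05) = -6.48*c^3 + 0.53*c^2 + 11.44*c + 1.6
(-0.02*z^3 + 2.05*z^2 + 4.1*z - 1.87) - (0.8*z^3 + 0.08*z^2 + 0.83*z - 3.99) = -0.82*z^3 + 1.97*z^2 + 3.27*z + 2.12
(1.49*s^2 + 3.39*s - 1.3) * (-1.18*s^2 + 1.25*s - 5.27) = -1.7582*s^4 - 2.1377*s^3 - 2.0808*s^2 - 19.4903*s + 6.851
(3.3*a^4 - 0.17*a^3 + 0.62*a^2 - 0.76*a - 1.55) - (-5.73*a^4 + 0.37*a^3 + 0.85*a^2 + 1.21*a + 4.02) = 9.03*a^4 - 0.54*a^3 - 0.23*a^2 - 1.97*a - 5.57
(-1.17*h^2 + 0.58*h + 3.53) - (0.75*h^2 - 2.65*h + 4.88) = -1.92*h^2 + 3.23*h - 1.35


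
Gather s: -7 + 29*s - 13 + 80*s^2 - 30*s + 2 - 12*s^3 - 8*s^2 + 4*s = -12*s^3 + 72*s^2 + 3*s - 18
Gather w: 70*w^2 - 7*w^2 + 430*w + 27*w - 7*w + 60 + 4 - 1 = 63*w^2 + 450*w + 63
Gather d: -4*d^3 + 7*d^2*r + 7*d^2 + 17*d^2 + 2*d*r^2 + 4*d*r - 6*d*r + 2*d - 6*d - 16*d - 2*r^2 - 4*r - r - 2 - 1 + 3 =-4*d^3 + d^2*(7*r + 24) + d*(2*r^2 - 2*r - 20) - 2*r^2 - 5*r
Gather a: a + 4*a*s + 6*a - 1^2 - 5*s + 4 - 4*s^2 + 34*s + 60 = a*(4*s + 7) - 4*s^2 + 29*s + 63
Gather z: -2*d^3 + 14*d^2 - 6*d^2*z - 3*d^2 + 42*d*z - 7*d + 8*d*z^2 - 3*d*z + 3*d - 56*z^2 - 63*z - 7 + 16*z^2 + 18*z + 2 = -2*d^3 + 11*d^2 - 4*d + z^2*(8*d - 40) + z*(-6*d^2 + 39*d - 45) - 5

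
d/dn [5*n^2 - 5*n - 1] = 10*n - 5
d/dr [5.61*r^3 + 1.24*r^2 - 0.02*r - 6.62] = 16.83*r^2 + 2.48*r - 0.02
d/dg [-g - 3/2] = -1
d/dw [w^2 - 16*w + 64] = 2*w - 16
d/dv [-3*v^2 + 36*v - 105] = 36 - 6*v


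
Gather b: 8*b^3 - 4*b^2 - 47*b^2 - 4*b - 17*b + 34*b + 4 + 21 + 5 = 8*b^3 - 51*b^2 + 13*b + 30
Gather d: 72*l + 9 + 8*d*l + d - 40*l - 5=d*(8*l + 1) + 32*l + 4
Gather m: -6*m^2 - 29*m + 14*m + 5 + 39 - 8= -6*m^2 - 15*m + 36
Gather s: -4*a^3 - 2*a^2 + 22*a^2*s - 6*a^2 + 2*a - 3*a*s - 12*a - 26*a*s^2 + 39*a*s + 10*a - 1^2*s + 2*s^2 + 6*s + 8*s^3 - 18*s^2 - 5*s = -4*a^3 - 8*a^2 + 8*s^3 + s^2*(-26*a - 16) + s*(22*a^2 + 36*a)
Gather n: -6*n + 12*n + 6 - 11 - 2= 6*n - 7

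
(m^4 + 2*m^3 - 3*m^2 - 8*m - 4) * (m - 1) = m^5 + m^4 - 5*m^3 - 5*m^2 + 4*m + 4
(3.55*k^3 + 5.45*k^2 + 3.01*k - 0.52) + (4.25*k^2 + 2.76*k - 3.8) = 3.55*k^3 + 9.7*k^2 + 5.77*k - 4.32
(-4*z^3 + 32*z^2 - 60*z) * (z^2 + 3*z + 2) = -4*z^5 + 20*z^4 + 28*z^3 - 116*z^2 - 120*z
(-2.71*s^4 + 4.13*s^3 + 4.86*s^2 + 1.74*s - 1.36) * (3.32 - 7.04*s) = 19.0784*s^5 - 38.0724*s^4 - 20.5028*s^3 + 3.8856*s^2 + 15.3512*s - 4.5152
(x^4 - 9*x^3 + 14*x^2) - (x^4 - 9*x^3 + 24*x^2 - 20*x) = -10*x^2 + 20*x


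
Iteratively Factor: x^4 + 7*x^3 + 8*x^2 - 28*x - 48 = (x - 2)*(x^3 + 9*x^2 + 26*x + 24) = (x - 2)*(x + 2)*(x^2 + 7*x + 12) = (x - 2)*(x + 2)*(x + 4)*(x + 3)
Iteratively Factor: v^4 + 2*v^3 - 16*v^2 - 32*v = (v + 2)*(v^3 - 16*v) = v*(v + 2)*(v^2 - 16) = v*(v - 4)*(v + 2)*(v + 4)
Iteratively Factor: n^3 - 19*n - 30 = (n + 2)*(n^2 - 2*n - 15) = (n + 2)*(n + 3)*(n - 5)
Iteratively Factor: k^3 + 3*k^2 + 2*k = (k + 1)*(k^2 + 2*k) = k*(k + 1)*(k + 2)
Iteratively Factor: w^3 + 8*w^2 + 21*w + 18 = (w + 2)*(w^2 + 6*w + 9) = (w + 2)*(w + 3)*(w + 3)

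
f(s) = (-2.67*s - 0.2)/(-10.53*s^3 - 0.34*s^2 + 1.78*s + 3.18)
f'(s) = (-2.67*s - 0.2)*(31.59*s^2 + 0.68*s - 1.78)/(-10.53*s^3 - 0.34*s^2 + 1.78*s + 3.18)^2 - 2.67/(-10.53*s^3 - 0.34*s^2 + 1.78*s + 3.18)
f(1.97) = 0.07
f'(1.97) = -0.08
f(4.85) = 0.01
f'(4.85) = -0.00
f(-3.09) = 0.03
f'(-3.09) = 0.02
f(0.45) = -0.47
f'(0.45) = -1.70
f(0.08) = -0.12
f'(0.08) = -0.75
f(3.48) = 0.02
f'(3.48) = -0.01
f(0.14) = -0.17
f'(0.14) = -0.73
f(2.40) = 0.05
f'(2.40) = -0.04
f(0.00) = -0.06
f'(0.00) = -0.80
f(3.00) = 0.03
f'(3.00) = -0.02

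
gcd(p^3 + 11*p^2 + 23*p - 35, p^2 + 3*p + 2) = 1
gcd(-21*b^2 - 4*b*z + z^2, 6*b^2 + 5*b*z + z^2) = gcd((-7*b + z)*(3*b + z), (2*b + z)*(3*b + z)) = 3*b + z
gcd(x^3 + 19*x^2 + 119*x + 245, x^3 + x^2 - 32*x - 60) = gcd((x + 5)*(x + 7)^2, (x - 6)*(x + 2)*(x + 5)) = x + 5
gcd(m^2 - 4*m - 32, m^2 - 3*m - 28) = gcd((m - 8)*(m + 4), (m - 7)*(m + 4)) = m + 4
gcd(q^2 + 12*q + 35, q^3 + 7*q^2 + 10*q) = q + 5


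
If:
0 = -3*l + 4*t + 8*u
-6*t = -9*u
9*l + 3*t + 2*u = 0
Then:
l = 0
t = 0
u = 0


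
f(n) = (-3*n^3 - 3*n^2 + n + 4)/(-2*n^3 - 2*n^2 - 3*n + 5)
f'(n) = (-9*n^2 - 6*n + 1)/(-2*n^3 - 2*n^2 - 3*n + 5) + (6*n^2 + 4*n + 3)*(-3*n^3 - 3*n^2 + n + 4)/(-2*n^3 - 2*n^2 - 3*n + 5)^2 = (22*n^3 - 10*n^2 - 14*n + 17)/(4*n^6 + 8*n^5 + 16*n^4 - 8*n^3 - 11*n^2 - 30*n + 25)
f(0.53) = 1.27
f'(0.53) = 1.54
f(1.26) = 0.92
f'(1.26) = 0.78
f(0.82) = 12.42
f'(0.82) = 1277.97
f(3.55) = 1.37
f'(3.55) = 0.06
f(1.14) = 0.80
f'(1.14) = 1.30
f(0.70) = 1.78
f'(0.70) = 6.47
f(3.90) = 1.38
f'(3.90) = 0.05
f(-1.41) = 0.46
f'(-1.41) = -0.38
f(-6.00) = 1.40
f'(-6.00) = -0.03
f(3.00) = 1.33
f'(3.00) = 0.08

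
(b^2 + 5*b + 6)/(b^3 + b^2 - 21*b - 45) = (b + 2)/(b^2 - 2*b - 15)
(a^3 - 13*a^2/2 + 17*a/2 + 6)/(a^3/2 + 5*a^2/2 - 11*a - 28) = (2*a^2 - 5*a - 3)/(a^2 + 9*a + 14)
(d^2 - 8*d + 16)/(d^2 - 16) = (d - 4)/(d + 4)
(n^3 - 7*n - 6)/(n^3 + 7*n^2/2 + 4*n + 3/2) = 2*(n^2 - n - 6)/(2*n^2 + 5*n + 3)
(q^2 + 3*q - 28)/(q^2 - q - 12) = (q + 7)/(q + 3)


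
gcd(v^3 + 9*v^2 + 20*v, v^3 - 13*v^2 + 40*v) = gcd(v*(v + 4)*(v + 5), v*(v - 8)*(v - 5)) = v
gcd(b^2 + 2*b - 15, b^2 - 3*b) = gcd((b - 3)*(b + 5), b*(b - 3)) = b - 3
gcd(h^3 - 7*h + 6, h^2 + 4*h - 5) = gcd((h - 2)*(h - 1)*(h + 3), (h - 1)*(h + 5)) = h - 1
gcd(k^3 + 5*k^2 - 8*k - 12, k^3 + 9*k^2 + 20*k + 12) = k^2 + 7*k + 6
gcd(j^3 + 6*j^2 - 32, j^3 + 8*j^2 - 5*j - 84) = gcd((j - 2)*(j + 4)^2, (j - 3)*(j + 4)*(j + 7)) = j + 4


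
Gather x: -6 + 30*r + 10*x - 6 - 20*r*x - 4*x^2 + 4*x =30*r - 4*x^2 + x*(14 - 20*r) - 12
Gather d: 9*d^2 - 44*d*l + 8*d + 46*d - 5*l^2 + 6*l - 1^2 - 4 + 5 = 9*d^2 + d*(54 - 44*l) - 5*l^2 + 6*l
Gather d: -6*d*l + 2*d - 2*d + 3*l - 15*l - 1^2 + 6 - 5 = -6*d*l - 12*l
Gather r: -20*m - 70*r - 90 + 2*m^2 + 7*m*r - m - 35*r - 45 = 2*m^2 - 21*m + r*(7*m - 105) - 135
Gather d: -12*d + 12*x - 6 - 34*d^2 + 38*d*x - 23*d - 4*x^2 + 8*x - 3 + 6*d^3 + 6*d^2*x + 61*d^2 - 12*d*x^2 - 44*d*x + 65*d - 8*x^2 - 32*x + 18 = 6*d^3 + d^2*(6*x + 27) + d*(-12*x^2 - 6*x + 30) - 12*x^2 - 12*x + 9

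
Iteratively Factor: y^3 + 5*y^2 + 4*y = (y + 1)*(y^2 + 4*y) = y*(y + 1)*(y + 4)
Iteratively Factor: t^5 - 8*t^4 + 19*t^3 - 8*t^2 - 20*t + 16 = (t + 1)*(t^4 - 9*t^3 + 28*t^2 - 36*t + 16) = (t - 1)*(t + 1)*(t^3 - 8*t^2 + 20*t - 16) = (t - 4)*(t - 1)*(t + 1)*(t^2 - 4*t + 4) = (t - 4)*(t - 2)*(t - 1)*(t + 1)*(t - 2)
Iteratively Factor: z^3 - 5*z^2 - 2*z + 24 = (z + 2)*(z^2 - 7*z + 12) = (z - 4)*(z + 2)*(z - 3)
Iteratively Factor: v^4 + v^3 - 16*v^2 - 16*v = (v + 1)*(v^3 - 16*v) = (v - 4)*(v + 1)*(v^2 + 4*v) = (v - 4)*(v + 1)*(v + 4)*(v)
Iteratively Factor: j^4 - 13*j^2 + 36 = (j + 3)*(j^3 - 3*j^2 - 4*j + 12) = (j + 2)*(j + 3)*(j^2 - 5*j + 6) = (j - 2)*(j + 2)*(j + 3)*(j - 3)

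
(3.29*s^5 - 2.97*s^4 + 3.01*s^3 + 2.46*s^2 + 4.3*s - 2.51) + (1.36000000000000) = 3.29*s^5 - 2.97*s^4 + 3.01*s^3 + 2.46*s^2 + 4.3*s - 1.15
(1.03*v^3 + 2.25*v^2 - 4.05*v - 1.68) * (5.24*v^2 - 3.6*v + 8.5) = 5.3972*v^5 + 8.082*v^4 - 20.567*v^3 + 24.9018*v^2 - 28.377*v - 14.28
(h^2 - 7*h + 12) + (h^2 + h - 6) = 2*h^2 - 6*h + 6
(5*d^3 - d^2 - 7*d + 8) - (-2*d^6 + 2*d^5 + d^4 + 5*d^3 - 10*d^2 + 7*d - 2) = 2*d^6 - 2*d^5 - d^4 + 9*d^2 - 14*d + 10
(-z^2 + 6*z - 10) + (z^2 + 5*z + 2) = 11*z - 8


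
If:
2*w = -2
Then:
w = -1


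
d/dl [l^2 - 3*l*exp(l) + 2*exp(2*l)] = -3*l*exp(l) + 2*l + 4*exp(2*l) - 3*exp(l)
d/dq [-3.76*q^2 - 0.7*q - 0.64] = -7.52*q - 0.7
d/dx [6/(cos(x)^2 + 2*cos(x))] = 12*(sin(x)/cos(x)^2 + tan(x))/(cos(x) + 2)^2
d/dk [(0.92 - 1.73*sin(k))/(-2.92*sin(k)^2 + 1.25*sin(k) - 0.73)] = (-5.0516*sin(k)^2 + 5.3728*sin(k) + 0.1129)*cos(k)/(8.5264*sin(k)^4 - 7.3*sin(k)^3 + 5.8257*sin(k)^2 - 1.825*sin(k) + 0.5329)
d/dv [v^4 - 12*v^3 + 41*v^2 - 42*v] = 4*v^3 - 36*v^2 + 82*v - 42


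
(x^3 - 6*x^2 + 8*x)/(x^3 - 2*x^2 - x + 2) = x*(x - 4)/(x^2 - 1)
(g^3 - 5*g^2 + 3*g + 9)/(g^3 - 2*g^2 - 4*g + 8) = (g^3 - 5*g^2 + 3*g + 9)/(g^3 - 2*g^2 - 4*g + 8)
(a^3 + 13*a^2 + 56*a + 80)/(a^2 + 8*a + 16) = a + 5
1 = 1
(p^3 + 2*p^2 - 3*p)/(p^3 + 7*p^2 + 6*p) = (p^2 + 2*p - 3)/(p^2 + 7*p + 6)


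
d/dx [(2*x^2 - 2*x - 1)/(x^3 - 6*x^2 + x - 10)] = (-2*x^4 + 4*x^3 - 7*x^2 - 52*x + 21)/(x^6 - 12*x^5 + 38*x^4 - 32*x^3 + 121*x^2 - 20*x + 100)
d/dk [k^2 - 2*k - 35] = 2*k - 2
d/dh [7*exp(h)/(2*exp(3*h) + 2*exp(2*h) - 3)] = 7*(-2*(3*exp(h) + 2)*exp(2*h) + 2*exp(3*h) + 2*exp(2*h) - 3)*exp(h)/(2*exp(3*h) + 2*exp(2*h) - 3)^2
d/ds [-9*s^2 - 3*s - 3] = -18*s - 3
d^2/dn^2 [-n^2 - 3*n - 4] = -2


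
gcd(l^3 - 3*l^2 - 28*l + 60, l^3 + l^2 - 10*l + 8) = l - 2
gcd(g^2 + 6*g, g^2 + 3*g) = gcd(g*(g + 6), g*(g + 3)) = g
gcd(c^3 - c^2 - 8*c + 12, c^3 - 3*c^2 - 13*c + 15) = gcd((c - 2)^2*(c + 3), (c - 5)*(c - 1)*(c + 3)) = c + 3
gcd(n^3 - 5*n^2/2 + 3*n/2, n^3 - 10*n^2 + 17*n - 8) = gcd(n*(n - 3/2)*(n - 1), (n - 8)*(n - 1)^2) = n - 1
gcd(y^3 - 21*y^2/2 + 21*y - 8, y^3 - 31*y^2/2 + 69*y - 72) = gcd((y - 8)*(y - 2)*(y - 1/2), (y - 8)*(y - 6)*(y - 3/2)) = y - 8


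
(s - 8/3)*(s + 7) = s^2 + 13*s/3 - 56/3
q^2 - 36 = (q - 6)*(q + 6)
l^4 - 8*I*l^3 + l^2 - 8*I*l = l*(l - 8*I)*(l - I)*(l + I)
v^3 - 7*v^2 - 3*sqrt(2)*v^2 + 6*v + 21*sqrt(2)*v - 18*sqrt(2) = (v - 6)*(v - 1)*(v - 3*sqrt(2))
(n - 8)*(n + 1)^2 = n^3 - 6*n^2 - 15*n - 8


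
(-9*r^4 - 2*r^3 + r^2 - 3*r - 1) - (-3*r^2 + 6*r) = -9*r^4 - 2*r^3 + 4*r^2 - 9*r - 1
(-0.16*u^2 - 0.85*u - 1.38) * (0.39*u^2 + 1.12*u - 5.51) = -0.0624*u^4 - 0.5107*u^3 - 0.6086*u^2 + 3.1379*u + 7.6038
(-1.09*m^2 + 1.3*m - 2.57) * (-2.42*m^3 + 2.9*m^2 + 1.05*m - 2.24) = 2.6378*m^5 - 6.307*m^4 + 8.8449*m^3 - 3.6464*m^2 - 5.6105*m + 5.7568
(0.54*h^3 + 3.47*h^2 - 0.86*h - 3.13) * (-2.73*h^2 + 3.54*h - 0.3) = -1.4742*h^5 - 7.5615*h^4 + 14.4696*h^3 + 4.4595*h^2 - 10.8222*h + 0.939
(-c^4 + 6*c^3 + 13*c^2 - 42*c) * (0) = 0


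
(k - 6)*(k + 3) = k^2 - 3*k - 18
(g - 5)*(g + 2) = g^2 - 3*g - 10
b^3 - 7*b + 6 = (b - 2)*(b - 1)*(b + 3)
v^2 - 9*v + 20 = (v - 5)*(v - 4)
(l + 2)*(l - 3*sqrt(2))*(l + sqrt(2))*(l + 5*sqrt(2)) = l^4 + 2*l^3 + 3*sqrt(2)*l^3 - 26*l^2 + 6*sqrt(2)*l^2 - 52*l - 30*sqrt(2)*l - 60*sqrt(2)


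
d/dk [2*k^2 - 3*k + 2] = 4*k - 3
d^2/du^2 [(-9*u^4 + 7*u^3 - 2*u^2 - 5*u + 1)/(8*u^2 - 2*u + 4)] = (-144*u^6 + 108*u^5 - 243*u^4 + 7*u^3 - 162*u^2 + 192*u - 25)/(64*u^6 - 48*u^5 + 108*u^4 - 49*u^3 + 54*u^2 - 12*u + 8)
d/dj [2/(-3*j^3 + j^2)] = 2*(9*j - 2)/(j^3*(3*j - 1)^2)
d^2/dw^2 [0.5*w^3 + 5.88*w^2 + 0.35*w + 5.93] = 3.0*w + 11.76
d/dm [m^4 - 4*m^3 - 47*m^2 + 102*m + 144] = 4*m^3 - 12*m^2 - 94*m + 102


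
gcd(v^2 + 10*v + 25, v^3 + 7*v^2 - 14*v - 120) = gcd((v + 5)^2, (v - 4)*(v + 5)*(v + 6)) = v + 5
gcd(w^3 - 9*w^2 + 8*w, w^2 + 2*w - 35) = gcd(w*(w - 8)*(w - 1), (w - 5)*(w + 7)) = 1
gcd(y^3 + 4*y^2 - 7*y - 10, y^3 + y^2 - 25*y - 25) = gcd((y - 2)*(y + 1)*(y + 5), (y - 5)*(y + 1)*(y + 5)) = y^2 + 6*y + 5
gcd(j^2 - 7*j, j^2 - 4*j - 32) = 1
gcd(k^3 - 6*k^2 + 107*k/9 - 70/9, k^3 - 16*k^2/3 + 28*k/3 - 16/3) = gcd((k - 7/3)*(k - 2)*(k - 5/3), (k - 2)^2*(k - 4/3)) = k - 2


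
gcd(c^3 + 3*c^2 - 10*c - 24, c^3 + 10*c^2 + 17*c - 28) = c + 4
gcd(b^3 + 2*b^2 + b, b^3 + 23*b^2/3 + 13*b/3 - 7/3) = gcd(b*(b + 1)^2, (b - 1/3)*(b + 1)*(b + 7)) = b + 1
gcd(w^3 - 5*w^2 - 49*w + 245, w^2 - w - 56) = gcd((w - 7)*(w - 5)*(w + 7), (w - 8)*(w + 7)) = w + 7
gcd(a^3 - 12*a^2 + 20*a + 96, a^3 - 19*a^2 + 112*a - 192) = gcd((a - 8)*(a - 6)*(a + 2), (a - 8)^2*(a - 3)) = a - 8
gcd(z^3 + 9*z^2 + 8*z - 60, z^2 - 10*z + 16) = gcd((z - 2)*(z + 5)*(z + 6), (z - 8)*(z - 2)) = z - 2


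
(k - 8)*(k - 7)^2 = k^3 - 22*k^2 + 161*k - 392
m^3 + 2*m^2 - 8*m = m*(m - 2)*(m + 4)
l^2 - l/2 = l*(l - 1/2)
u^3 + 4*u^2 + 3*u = u*(u + 1)*(u + 3)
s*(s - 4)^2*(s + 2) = s^4 - 6*s^3 + 32*s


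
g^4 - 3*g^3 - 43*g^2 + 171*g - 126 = (g - 6)*(g - 3)*(g - 1)*(g + 7)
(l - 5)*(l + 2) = l^2 - 3*l - 10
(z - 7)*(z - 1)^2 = z^3 - 9*z^2 + 15*z - 7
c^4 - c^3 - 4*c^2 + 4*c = c*(c - 2)*(c - 1)*(c + 2)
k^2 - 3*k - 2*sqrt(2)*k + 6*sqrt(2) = (k - 3)*(k - 2*sqrt(2))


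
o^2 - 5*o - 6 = (o - 6)*(o + 1)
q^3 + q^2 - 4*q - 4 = (q - 2)*(q + 1)*(q + 2)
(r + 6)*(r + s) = r^2 + r*s + 6*r + 6*s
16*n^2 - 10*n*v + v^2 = (-8*n + v)*(-2*n + v)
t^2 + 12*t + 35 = (t + 5)*(t + 7)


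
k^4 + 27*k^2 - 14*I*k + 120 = (k - 4*I)*(k - 3*I)*(k + 2*I)*(k + 5*I)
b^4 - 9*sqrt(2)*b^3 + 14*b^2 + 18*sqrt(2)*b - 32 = (b - 8*sqrt(2))*(b - sqrt(2))^2*(b + sqrt(2))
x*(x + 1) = x^2 + x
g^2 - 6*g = g*(g - 6)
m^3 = m^3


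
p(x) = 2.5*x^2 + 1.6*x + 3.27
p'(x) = 5.0*x + 1.6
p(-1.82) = 8.64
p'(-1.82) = -7.50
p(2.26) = 19.66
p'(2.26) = 12.90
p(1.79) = 14.14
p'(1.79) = 10.55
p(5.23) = 80.02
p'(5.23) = 27.75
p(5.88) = 99.11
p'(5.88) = 31.00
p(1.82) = 14.46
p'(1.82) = 10.70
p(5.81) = 96.96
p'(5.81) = 30.65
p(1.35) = 9.99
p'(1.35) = 8.35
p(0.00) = 3.27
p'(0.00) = 1.60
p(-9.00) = 191.37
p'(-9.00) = -43.40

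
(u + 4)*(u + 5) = u^2 + 9*u + 20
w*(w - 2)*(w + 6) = w^3 + 4*w^2 - 12*w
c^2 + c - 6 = (c - 2)*(c + 3)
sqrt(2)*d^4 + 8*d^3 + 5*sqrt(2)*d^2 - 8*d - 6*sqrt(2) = (d - 1)*(d + sqrt(2))*(d + 3*sqrt(2))*(sqrt(2)*d + sqrt(2))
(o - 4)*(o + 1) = o^2 - 3*o - 4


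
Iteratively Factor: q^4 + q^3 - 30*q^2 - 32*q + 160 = (q - 5)*(q^3 + 6*q^2 - 32) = (q - 5)*(q + 4)*(q^2 + 2*q - 8) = (q - 5)*(q - 2)*(q + 4)*(q + 4)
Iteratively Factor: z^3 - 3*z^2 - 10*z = (z + 2)*(z^2 - 5*z) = (z - 5)*(z + 2)*(z)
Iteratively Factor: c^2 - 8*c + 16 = (c - 4)*(c - 4)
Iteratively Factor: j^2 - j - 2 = (j - 2)*(j + 1)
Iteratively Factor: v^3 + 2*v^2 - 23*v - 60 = (v - 5)*(v^2 + 7*v + 12) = (v - 5)*(v + 3)*(v + 4)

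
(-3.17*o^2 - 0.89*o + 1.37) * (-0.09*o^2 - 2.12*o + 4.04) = 0.2853*o^4 + 6.8005*o^3 - 11.0433*o^2 - 6.5*o + 5.5348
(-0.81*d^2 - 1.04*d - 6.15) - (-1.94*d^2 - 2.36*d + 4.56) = 1.13*d^2 + 1.32*d - 10.71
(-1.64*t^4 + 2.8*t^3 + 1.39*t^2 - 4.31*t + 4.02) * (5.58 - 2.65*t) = 4.346*t^5 - 16.5712*t^4 + 11.9405*t^3 + 19.1777*t^2 - 34.7028*t + 22.4316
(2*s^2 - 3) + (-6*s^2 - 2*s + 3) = -4*s^2 - 2*s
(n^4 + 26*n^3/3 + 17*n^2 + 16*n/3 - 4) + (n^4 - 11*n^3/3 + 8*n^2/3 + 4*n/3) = 2*n^4 + 5*n^3 + 59*n^2/3 + 20*n/3 - 4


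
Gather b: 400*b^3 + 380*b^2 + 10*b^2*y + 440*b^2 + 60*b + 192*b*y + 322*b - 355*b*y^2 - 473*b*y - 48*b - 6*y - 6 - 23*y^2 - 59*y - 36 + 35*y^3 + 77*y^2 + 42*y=400*b^3 + b^2*(10*y + 820) + b*(-355*y^2 - 281*y + 334) + 35*y^3 + 54*y^2 - 23*y - 42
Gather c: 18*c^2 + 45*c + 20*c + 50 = 18*c^2 + 65*c + 50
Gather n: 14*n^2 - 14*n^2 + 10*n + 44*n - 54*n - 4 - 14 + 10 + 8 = 0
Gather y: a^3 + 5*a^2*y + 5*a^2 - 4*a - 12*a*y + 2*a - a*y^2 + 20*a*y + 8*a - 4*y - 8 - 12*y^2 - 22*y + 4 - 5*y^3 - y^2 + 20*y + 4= a^3 + 5*a^2 + 6*a - 5*y^3 + y^2*(-a - 13) + y*(5*a^2 + 8*a - 6)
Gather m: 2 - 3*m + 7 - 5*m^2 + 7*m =-5*m^2 + 4*m + 9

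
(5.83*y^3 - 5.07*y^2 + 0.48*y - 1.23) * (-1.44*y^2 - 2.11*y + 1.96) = -8.3952*y^5 - 5.0005*y^4 + 21.4333*y^3 - 9.1788*y^2 + 3.5361*y - 2.4108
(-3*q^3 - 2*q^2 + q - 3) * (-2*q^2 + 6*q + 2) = 6*q^5 - 14*q^4 - 20*q^3 + 8*q^2 - 16*q - 6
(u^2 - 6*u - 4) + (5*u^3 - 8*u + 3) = 5*u^3 + u^2 - 14*u - 1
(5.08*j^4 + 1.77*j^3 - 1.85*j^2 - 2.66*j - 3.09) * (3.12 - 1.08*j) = -5.4864*j^5 + 13.938*j^4 + 7.5204*j^3 - 2.8992*j^2 - 4.962*j - 9.6408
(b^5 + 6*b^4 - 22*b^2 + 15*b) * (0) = 0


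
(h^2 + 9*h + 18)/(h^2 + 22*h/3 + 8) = 3*(h + 3)/(3*h + 4)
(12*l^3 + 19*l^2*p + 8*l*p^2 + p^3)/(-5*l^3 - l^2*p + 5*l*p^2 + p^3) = (12*l^2 + 7*l*p + p^2)/(-5*l^2 + 4*l*p + p^2)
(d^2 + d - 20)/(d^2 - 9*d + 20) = (d + 5)/(d - 5)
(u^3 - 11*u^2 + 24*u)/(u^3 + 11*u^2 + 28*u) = (u^2 - 11*u + 24)/(u^2 + 11*u + 28)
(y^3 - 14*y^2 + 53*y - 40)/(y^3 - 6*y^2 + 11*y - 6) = (y^2 - 13*y + 40)/(y^2 - 5*y + 6)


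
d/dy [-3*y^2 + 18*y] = 18 - 6*y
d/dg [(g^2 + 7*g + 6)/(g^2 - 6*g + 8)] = (-13*g^2 + 4*g + 92)/(g^4 - 12*g^3 + 52*g^2 - 96*g + 64)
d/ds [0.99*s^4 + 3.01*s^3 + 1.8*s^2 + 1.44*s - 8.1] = 3.96*s^3 + 9.03*s^2 + 3.6*s + 1.44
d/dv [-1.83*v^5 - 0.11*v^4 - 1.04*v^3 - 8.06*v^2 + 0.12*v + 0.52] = -9.15*v^4 - 0.44*v^3 - 3.12*v^2 - 16.12*v + 0.12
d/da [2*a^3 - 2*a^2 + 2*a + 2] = 6*a^2 - 4*a + 2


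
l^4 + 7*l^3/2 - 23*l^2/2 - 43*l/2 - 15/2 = (l - 3)*(l + 1/2)*(l + 1)*(l + 5)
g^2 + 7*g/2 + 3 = (g + 3/2)*(g + 2)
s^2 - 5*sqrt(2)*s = s*(s - 5*sqrt(2))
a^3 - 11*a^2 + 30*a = a*(a - 6)*(a - 5)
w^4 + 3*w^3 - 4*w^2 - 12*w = w*(w - 2)*(w + 2)*(w + 3)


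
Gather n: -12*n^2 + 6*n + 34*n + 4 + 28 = -12*n^2 + 40*n + 32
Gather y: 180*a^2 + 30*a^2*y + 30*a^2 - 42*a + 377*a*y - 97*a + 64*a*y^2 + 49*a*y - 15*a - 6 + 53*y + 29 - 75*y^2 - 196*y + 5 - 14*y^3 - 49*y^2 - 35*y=210*a^2 - 154*a - 14*y^3 + y^2*(64*a - 124) + y*(30*a^2 + 426*a - 178) + 28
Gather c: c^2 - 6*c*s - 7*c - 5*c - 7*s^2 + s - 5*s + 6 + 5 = c^2 + c*(-6*s - 12) - 7*s^2 - 4*s + 11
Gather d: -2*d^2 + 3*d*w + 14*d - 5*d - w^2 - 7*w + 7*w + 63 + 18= -2*d^2 + d*(3*w + 9) - w^2 + 81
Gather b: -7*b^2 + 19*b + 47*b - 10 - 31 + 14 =-7*b^2 + 66*b - 27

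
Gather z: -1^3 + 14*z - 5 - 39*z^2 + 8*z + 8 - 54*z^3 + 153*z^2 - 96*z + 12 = -54*z^3 + 114*z^2 - 74*z + 14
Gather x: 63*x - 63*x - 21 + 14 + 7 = 0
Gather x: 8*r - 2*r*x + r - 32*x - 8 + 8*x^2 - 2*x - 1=9*r + 8*x^2 + x*(-2*r - 34) - 9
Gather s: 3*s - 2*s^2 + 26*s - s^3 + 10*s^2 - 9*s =-s^3 + 8*s^2 + 20*s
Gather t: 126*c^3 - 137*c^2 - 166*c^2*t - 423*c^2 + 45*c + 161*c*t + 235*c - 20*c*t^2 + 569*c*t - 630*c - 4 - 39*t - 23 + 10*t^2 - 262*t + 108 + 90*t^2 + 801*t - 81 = 126*c^3 - 560*c^2 - 350*c + t^2*(100 - 20*c) + t*(-166*c^2 + 730*c + 500)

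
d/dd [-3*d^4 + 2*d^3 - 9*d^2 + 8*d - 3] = -12*d^3 + 6*d^2 - 18*d + 8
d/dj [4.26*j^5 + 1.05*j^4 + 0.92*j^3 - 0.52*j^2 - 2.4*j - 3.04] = 21.3*j^4 + 4.2*j^3 + 2.76*j^2 - 1.04*j - 2.4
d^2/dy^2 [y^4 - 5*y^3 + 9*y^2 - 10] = 12*y^2 - 30*y + 18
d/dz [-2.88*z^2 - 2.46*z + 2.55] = -5.76*z - 2.46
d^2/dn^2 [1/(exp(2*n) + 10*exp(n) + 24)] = 2*(4*(exp(n) + 5)^2*exp(n) - (2*exp(n) + 5)*(exp(2*n) + 10*exp(n) + 24))*exp(n)/(exp(2*n) + 10*exp(n) + 24)^3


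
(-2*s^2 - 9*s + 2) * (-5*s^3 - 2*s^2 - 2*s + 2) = 10*s^5 + 49*s^4 + 12*s^3 + 10*s^2 - 22*s + 4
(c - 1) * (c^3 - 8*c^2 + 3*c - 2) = c^4 - 9*c^3 + 11*c^2 - 5*c + 2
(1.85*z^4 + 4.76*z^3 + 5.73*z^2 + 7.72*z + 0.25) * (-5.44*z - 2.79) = -10.064*z^5 - 31.0559*z^4 - 44.4516*z^3 - 57.9835*z^2 - 22.8988*z - 0.6975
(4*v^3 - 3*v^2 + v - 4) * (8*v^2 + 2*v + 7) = 32*v^5 - 16*v^4 + 30*v^3 - 51*v^2 - v - 28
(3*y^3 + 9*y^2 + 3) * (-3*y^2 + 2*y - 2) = -9*y^5 - 21*y^4 + 12*y^3 - 27*y^2 + 6*y - 6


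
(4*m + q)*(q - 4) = 4*m*q - 16*m + q^2 - 4*q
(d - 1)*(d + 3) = d^2 + 2*d - 3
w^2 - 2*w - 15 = (w - 5)*(w + 3)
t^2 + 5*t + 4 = (t + 1)*(t + 4)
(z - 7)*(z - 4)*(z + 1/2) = z^3 - 21*z^2/2 + 45*z/2 + 14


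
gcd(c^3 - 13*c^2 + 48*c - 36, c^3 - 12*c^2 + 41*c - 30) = c^2 - 7*c + 6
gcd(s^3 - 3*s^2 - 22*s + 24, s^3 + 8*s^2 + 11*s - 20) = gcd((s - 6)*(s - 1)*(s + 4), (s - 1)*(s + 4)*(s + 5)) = s^2 + 3*s - 4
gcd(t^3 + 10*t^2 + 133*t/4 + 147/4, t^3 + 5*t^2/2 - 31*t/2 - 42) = t^2 + 13*t/2 + 21/2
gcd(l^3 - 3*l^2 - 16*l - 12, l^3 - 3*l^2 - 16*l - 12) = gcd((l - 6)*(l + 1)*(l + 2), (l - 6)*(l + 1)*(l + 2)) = l^3 - 3*l^2 - 16*l - 12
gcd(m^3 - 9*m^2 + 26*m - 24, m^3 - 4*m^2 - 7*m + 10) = 1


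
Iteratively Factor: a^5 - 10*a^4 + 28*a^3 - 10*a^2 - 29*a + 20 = (a - 1)*(a^4 - 9*a^3 + 19*a^2 + 9*a - 20) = (a - 1)^2*(a^3 - 8*a^2 + 11*a + 20) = (a - 4)*(a - 1)^2*(a^2 - 4*a - 5) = (a - 4)*(a - 1)^2*(a + 1)*(a - 5)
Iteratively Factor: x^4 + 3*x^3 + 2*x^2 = (x + 2)*(x^3 + x^2) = x*(x + 2)*(x^2 + x) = x^2*(x + 2)*(x + 1)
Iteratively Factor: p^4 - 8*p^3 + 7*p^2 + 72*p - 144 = (p + 3)*(p^3 - 11*p^2 + 40*p - 48) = (p - 3)*(p + 3)*(p^2 - 8*p + 16) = (p - 4)*(p - 3)*(p + 3)*(p - 4)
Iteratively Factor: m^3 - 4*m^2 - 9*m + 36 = (m + 3)*(m^2 - 7*m + 12) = (m - 3)*(m + 3)*(m - 4)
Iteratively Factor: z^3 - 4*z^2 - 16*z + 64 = (z - 4)*(z^2 - 16) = (z - 4)^2*(z + 4)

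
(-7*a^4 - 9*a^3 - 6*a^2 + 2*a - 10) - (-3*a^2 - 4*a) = -7*a^4 - 9*a^3 - 3*a^2 + 6*a - 10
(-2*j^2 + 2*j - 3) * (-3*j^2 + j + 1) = 6*j^4 - 8*j^3 + 9*j^2 - j - 3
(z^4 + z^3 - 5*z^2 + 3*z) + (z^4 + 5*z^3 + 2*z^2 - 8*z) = 2*z^4 + 6*z^3 - 3*z^2 - 5*z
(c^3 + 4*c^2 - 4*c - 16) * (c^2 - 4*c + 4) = c^5 - 16*c^3 + 16*c^2 + 48*c - 64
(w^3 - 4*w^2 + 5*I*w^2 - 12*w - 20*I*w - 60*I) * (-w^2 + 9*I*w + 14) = -w^5 + 4*w^4 + 4*I*w^4 - 19*w^3 - 16*I*w^3 + 124*w^2 + 22*I*w^2 + 372*w - 280*I*w - 840*I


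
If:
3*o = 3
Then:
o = 1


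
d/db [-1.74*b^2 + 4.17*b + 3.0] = 4.17 - 3.48*b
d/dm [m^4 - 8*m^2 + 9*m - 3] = 4*m^3 - 16*m + 9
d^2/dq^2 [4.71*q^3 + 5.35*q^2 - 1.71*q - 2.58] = 28.26*q + 10.7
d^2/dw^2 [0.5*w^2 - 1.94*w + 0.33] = 1.00000000000000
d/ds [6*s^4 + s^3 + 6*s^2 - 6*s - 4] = 24*s^3 + 3*s^2 + 12*s - 6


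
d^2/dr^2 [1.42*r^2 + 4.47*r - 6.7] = 2.84000000000000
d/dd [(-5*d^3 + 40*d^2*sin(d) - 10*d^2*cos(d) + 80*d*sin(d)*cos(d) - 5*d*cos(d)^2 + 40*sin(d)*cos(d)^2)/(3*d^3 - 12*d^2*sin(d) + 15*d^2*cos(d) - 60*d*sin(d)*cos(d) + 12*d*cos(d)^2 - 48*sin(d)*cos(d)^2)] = 5*(-3*d^3*sin(d) + 4*d^3*cos(d) + 36*d^2*sin(d)^2 - 4*d^2*sin(d) + 20*d^2*cos(d)^2 - 3*d^2*cos(d) - 96*d*sin(d)^3 + 8*d*sin(2*d) + 16*d*cos(d)^3 - 96*sin(d)^2*cos(d) - 16*sin(d)*cos(d)^2)/(3*(d - 4*sin(d))^2*(d + 4*cos(d))^2)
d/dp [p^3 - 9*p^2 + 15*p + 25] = 3*p^2 - 18*p + 15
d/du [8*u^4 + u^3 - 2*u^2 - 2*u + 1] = 32*u^3 + 3*u^2 - 4*u - 2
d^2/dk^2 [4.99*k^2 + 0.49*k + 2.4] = 9.98000000000000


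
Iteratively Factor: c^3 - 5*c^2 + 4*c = (c - 1)*(c^2 - 4*c) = (c - 4)*(c - 1)*(c)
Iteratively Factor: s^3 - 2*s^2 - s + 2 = (s - 2)*(s^2 - 1) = (s - 2)*(s + 1)*(s - 1)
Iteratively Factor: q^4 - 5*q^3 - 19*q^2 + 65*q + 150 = (q + 2)*(q^3 - 7*q^2 - 5*q + 75) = (q - 5)*(q + 2)*(q^2 - 2*q - 15) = (q - 5)*(q + 2)*(q + 3)*(q - 5)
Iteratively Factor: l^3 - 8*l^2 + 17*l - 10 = (l - 1)*(l^2 - 7*l + 10) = (l - 2)*(l - 1)*(l - 5)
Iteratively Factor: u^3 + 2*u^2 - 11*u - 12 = (u - 3)*(u^2 + 5*u + 4) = (u - 3)*(u + 4)*(u + 1)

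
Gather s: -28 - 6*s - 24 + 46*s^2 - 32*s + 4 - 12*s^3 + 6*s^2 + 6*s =-12*s^3 + 52*s^2 - 32*s - 48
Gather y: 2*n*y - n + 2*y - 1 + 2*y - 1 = -n + y*(2*n + 4) - 2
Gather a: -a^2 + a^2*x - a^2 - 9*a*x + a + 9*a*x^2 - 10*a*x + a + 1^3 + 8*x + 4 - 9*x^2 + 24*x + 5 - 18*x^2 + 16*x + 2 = a^2*(x - 2) + a*(9*x^2 - 19*x + 2) - 27*x^2 + 48*x + 12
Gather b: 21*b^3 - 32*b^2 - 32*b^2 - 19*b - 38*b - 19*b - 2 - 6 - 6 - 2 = 21*b^3 - 64*b^2 - 76*b - 16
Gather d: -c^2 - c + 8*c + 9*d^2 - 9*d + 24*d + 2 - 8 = -c^2 + 7*c + 9*d^2 + 15*d - 6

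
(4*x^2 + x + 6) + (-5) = 4*x^2 + x + 1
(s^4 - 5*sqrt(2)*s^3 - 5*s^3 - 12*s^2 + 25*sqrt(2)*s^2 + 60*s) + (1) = s^4 - 5*sqrt(2)*s^3 - 5*s^3 - 12*s^2 + 25*sqrt(2)*s^2 + 60*s + 1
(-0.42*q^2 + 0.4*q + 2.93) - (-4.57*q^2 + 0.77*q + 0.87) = 4.15*q^2 - 0.37*q + 2.06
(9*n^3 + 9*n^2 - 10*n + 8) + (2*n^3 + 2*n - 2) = 11*n^3 + 9*n^2 - 8*n + 6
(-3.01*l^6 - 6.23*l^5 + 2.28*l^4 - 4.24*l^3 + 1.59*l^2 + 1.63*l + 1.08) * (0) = 0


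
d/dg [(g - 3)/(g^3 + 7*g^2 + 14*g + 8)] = (g^3 + 7*g^2 + 14*g - (g - 3)*(3*g^2 + 14*g + 14) + 8)/(g^3 + 7*g^2 + 14*g + 8)^2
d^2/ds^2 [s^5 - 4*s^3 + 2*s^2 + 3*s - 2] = 20*s^3 - 24*s + 4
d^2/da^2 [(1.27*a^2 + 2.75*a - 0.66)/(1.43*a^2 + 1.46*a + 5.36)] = (5.943938*a^3 - 66.50358*a^2 - 134.736888*a + 37.236208)/(2.924207*a^6 + 8.956662*a^5 + 42.026556*a^4 + 70.255784*a^3 + 157.526112*a^2 + 125.835648*a + 153.990656)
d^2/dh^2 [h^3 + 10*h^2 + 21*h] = 6*h + 20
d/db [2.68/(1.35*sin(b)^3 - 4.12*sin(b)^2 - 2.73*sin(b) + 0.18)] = (-10.854*sin(b)^2 + 22.0832*sin(b) + 7.3164)*cos(b)/(1.35*sin(b)^3 - 4.12*sin(b)^2 - 2.73*sin(b) + 0.18)^2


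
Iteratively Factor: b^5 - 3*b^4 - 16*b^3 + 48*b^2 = (b + 4)*(b^4 - 7*b^3 + 12*b^2) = (b - 4)*(b + 4)*(b^3 - 3*b^2) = b*(b - 4)*(b + 4)*(b^2 - 3*b) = b*(b - 4)*(b - 3)*(b + 4)*(b)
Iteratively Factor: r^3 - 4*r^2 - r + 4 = (r - 4)*(r^2 - 1) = (r - 4)*(r - 1)*(r + 1)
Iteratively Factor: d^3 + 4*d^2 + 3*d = (d)*(d^2 + 4*d + 3) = d*(d + 1)*(d + 3)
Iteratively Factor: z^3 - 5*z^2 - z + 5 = (z + 1)*(z^2 - 6*z + 5) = (z - 5)*(z + 1)*(z - 1)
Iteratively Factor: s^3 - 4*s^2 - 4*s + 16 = (s + 2)*(s^2 - 6*s + 8) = (s - 2)*(s + 2)*(s - 4)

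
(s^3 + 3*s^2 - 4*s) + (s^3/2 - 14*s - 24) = 3*s^3/2 + 3*s^2 - 18*s - 24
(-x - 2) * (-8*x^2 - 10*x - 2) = 8*x^3 + 26*x^2 + 22*x + 4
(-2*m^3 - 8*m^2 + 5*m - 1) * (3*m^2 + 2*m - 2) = -6*m^5 - 28*m^4 + 3*m^3 + 23*m^2 - 12*m + 2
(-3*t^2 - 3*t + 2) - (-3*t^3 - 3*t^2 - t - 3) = 3*t^3 - 2*t + 5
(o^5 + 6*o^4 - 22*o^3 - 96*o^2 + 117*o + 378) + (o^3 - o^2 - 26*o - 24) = o^5 + 6*o^4 - 21*o^3 - 97*o^2 + 91*o + 354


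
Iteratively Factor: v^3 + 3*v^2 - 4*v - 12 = (v + 2)*(v^2 + v - 6) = (v - 2)*(v + 2)*(v + 3)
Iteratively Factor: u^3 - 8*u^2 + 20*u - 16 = (u - 2)*(u^2 - 6*u + 8) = (u - 2)^2*(u - 4)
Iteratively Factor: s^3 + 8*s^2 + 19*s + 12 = (s + 3)*(s^2 + 5*s + 4) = (s + 1)*(s + 3)*(s + 4)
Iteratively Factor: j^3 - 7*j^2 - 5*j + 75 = (j - 5)*(j^2 - 2*j - 15) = (j - 5)*(j + 3)*(j - 5)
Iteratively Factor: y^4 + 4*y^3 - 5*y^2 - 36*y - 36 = (y + 2)*(y^3 + 2*y^2 - 9*y - 18) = (y - 3)*(y + 2)*(y^2 + 5*y + 6) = (y - 3)*(y + 2)^2*(y + 3)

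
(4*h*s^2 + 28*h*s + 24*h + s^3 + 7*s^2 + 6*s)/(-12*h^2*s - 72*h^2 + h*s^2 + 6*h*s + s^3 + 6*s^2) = (s + 1)/(-3*h + s)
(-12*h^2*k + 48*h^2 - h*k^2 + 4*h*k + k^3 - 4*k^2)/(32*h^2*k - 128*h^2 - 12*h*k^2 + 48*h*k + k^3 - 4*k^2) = (-3*h - k)/(8*h - k)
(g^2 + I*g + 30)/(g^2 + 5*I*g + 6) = (g - 5*I)/(g - I)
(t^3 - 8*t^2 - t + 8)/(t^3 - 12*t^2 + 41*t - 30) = (t^2 - 7*t - 8)/(t^2 - 11*t + 30)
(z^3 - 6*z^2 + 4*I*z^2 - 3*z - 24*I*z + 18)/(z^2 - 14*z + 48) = (z^2 + 4*I*z - 3)/(z - 8)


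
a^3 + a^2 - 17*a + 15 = (a - 3)*(a - 1)*(a + 5)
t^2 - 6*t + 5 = (t - 5)*(t - 1)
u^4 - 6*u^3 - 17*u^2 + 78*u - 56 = (u - 7)*(u - 2)*(u - 1)*(u + 4)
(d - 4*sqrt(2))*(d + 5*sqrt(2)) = d^2 + sqrt(2)*d - 40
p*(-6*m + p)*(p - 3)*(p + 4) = -6*m*p^3 - 6*m*p^2 + 72*m*p + p^4 + p^3 - 12*p^2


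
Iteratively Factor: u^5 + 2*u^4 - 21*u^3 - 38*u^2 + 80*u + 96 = (u - 2)*(u^4 + 4*u^3 - 13*u^2 - 64*u - 48) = (u - 4)*(u - 2)*(u^3 + 8*u^2 + 19*u + 12) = (u - 4)*(u - 2)*(u + 4)*(u^2 + 4*u + 3) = (u - 4)*(u - 2)*(u + 1)*(u + 4)*(u + 3)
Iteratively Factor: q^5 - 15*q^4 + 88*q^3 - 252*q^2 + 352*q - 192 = (q - 2)*(q^4 - 13*q^3 + 62*q^2 - 128*q + 96) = (q - 2)^2*(q^3 - 11*q^2 + 40*q - 48) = (q - 4)*(q - 2)^2*(q^2 - 7*q + 12) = (q - 4)*(q - 3)*(q - 2)^2*(q - 4)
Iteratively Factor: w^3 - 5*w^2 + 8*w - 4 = (w - 2)*(w^2 - 3*w + 2) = (w - 2)*(w - 1)*(w - 2)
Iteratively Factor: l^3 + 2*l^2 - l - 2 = (l + 2)*(l^2 - 1) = (l - 1)*(l + 2)*(l + 1)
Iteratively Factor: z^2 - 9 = (z + 3)*(z - 3)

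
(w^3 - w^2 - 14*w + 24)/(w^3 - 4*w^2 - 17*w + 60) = (w - 2)/(w - 5)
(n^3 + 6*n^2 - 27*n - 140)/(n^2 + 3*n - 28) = (n^2 - n - 20)/(n - 4)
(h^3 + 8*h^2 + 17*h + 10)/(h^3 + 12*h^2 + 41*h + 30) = (h + 2)/(h + 6)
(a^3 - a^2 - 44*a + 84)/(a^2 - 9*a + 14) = (a^2 + a - 42)/(a - 7)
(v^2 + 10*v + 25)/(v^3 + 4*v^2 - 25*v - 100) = (v + 5)/(v^2 - v - 20)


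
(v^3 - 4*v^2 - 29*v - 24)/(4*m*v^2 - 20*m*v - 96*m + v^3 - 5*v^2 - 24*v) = (v + 1)/(4*m + v)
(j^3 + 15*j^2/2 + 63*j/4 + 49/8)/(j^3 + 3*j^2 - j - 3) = (8*j^3 + 60*j^2 + 126*j + 49)/(8*(j^3 + 3*j^2 - j - 3))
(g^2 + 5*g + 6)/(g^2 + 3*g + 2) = (g + 3)/(g + 1)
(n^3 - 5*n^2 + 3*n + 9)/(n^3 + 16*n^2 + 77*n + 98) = (n^3 - 5*n^2 + 3*n + 9)/(n^3 + 16*n^2 + 77*n + 98)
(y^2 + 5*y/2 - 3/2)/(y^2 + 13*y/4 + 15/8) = 4*(2*y^2 + 5*y - 3)/(8*y^2 + 26*y + 15)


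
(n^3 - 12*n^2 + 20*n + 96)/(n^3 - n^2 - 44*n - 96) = (n^2 - 4*n - 12)/(n^2 + 7*n + 12)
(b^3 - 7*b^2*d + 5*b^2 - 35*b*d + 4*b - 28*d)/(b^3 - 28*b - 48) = (b^2 - 7*b*d + b - 7*d)/(b^2 - 4*b - 12)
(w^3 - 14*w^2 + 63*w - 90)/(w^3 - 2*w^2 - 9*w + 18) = (w^2 - 11*w + 30)/(w^2 + w - 6)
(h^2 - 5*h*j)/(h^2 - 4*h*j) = (h - 5*j)/(h - 4*j)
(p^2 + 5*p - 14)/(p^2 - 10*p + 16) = (p + 7)/(p - 8)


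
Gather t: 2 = 2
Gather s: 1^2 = 1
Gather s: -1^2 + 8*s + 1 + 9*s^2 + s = 9*s^2 + 9*s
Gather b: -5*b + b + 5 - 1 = 4 - 4*b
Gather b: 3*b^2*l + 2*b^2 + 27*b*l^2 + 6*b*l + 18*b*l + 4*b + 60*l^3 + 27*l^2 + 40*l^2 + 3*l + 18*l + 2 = b^2*(3*l + 2) + b*(27*l^2 + 24*l + 4) + 60*l^3 + 67*l^2 + 21*l + 2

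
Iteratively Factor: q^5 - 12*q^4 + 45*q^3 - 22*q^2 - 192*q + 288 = (q - 4)*(q^4 - 8*q^3 + 13*q^2 + 30*q - 72) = (q - 4)*(q - 3)*(q^3 - 5*q^2 - 2*q + 24) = (q - 4)*(q - 3)*(q + 2)*(q^2 - 7*q + 12) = (q - 4)*(q - 3)^2*(q + 2)*(q - 4)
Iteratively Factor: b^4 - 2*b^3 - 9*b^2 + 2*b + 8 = (b - 1)*(b^3 - b^2 - 10*b - 8) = (b - 1)*(b + 1)*(b^2 - 2*b - 8) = (b - 4)*(b - 1)*(b + 1)*(b + 2)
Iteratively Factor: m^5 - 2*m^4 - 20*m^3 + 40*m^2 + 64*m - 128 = (m + 4)*(m^4 - 6*m^3 + 4*m^2 + 24*m - 32) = (m + 2)*(m + 4)*(m^3 - 8*m^2 + 20*m - 16) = (m - 4)*(m + 2)*(m + 4)*(m^2 - 4*m + 4) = (m - 4)*(m - 2)*(m + 2)*(m + 4)*(m - 2)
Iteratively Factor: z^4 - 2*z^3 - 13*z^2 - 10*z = (z + 2)*(z^3 - 4*z^2 - 5*z) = (z - 5)*(z + 2)*(z^2 + z) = (z - 5)*(z + 1)*(z + 2)*(z)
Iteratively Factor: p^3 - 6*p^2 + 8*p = (p - 4)*(p^2 - 2*p) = (p - 4)*(p - 2)*(p)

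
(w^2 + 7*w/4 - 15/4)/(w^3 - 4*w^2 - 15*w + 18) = (w - 5/4)/(w^2 - 7*w + 6)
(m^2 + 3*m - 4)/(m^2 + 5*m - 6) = (m + 4)/(m + 6)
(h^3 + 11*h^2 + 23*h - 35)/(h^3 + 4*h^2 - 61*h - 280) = (h - 1)/(h - 8)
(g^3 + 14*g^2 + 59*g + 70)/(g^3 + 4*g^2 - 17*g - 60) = (g^2 + 9*g + 14)/(g^2 - g - 12)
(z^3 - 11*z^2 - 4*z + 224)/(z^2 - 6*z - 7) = (z^2 - 4*z - 32)/(z + 1)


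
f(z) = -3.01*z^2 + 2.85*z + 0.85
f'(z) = 2.85 - 6.02*z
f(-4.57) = -75.04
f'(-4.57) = 30.36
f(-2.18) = -19.67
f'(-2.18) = 15.97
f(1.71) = -3.08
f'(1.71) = -7.44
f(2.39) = -9.53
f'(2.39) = -11.54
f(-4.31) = -67.35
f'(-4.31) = 28.80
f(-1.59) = -11.29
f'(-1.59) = 12.42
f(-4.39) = -69.67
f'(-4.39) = 29.28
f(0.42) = 1.52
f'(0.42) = 0.32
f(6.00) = -90.41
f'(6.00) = -33.27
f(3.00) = -17.69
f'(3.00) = -15.21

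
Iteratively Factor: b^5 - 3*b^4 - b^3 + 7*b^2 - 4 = (b - 2)*(b^4 - b^3 - 3*b^2 + b + 2) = (b - 2)*(b - 1)*(b^3 - 3*b - 2) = (b - 2)^2*(b - 1)*(b^2 + 2*b + 1) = (b - 2)^2*(b - 1)*(b + 1)*(b + 1)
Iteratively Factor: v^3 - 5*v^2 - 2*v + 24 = (v + 2)*(v^2 - 7*v + 12) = (v - 4)*(v + 2)*(v - 3)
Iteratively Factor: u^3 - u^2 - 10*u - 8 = (u - 4)*(u^2 + 3*u + 2) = (u - 4)*(u + 2)*(u + 1)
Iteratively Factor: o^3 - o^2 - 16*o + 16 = (o - 4)*(o^2 + 3*o - 4) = (o - 4)*(o - 1)*(o + 4)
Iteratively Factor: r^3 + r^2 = (r + 1)*(r^2) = r*(r + 1)*(r)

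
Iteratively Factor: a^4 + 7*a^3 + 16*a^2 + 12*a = (a)*(a^3 + 7*a^2 + 16*a + 12) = a*(a + 2)*(a^2 + 5*a + 6) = a*(a + 2)^2*(a + 3)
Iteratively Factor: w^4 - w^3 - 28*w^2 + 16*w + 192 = (w - 4)*(w^3 + 3*w^2 - 16*w - 48) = (w - 4)*(w + 4)*(w^2 - w - 12) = (w - 4)^2*(w + 4)*(w + 3)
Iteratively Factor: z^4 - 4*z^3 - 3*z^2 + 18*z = (z - 3)*(z^3 - z^2 - 6*z) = (z - 3)^2*(z^2 + 2*z) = z*(z - 3)^2*(z + 2)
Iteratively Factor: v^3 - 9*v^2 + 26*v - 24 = (v - 3)*(v^2 - 6*v + 8) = (v - 4)*(v - 3)*(v - 2)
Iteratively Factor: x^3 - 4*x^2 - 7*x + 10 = (x - 5)*(x^2 + x - 2) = (x - 5)*(x + 2)*(x - 1)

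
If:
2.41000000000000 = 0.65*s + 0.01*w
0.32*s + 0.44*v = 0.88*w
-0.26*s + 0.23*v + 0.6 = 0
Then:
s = 3.68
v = 1.55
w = 2.11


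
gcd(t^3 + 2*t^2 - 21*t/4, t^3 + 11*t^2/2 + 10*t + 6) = 1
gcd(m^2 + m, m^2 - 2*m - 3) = m + 1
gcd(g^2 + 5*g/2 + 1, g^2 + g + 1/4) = g + 1/2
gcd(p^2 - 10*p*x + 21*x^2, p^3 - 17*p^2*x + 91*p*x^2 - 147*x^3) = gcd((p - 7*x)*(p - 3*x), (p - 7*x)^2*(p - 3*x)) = p^2 - 10*p*x + 21*x^2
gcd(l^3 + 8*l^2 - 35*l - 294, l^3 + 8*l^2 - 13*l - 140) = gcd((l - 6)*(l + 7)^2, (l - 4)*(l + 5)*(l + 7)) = l + 7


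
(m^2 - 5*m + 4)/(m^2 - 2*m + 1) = (m - 4)/(m - 1)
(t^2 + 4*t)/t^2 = (t + 4)/t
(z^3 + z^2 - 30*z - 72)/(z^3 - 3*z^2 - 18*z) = (z + 4)/z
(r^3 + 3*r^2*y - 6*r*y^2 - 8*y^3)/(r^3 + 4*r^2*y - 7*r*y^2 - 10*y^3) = (r + 4*y)/(r + 5*y)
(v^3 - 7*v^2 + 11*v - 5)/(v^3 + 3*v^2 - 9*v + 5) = (v - 5)/(v + 5)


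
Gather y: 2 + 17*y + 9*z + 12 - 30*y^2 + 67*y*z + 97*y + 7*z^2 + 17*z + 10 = -30*y^2 + y*(67*z + 114) + 7*z^2 + 26*z + 24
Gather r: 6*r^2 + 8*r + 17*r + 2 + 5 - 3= 6*r^2 + 25*r + 4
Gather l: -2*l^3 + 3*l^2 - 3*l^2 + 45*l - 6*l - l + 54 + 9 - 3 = -2*l^3 + 38*l + 60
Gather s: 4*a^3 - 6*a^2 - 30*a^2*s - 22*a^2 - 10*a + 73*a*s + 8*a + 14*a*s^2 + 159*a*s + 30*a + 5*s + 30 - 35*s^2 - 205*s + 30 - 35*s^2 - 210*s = 4*a^3 - 28*a^2 + 28*a + s^2*(14*a - 70) + s*(-30*a^2 + 232*a - 410) + 60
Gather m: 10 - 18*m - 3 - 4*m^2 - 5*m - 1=-4*m^2 - 23*m + 6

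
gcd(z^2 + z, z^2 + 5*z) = z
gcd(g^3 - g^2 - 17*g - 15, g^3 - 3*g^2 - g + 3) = g + 1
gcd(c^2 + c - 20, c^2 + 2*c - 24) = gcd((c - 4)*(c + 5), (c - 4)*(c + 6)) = c - 4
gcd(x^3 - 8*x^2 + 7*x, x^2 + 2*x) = x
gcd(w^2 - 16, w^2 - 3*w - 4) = w - 4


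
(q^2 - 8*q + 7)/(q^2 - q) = (q - 7)/q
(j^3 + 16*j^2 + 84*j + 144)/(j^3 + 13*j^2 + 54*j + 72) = (j + 6)/(j + 3)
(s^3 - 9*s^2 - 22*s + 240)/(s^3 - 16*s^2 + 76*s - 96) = (s + 5)/(s - 2)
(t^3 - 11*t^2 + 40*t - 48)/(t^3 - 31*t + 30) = (t^3 - 11*t^2 + 40*t - 48)/(t^3 - 31*t + 30)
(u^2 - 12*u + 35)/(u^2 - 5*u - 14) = (u - 5)/(u + 2)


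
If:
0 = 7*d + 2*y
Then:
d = -2*y/7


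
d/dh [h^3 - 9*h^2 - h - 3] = 3*h^2 - 18*h - 1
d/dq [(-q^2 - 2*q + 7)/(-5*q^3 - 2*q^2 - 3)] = (-q*(15*q + 4)*(q^2 + 2*q - 7) + 2*(q + 1)*(5*q^3 + 2*q^2 + 3))/(5*q^3 + 2*q^2 + 3)^2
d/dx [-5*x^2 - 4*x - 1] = -10*x - 4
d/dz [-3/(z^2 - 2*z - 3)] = 6*(z - 1)/(-z^2 + 2*z + 3)^2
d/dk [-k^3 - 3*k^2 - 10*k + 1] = -3*k^2 - 6*k - 10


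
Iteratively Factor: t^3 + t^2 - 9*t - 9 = (t - 3)*(t^2 + 4*t + 3) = (t - 3)*(t + 3)*(t + 1)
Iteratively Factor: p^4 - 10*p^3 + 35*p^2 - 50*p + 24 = (p - 2)*(p^3 - 8*p^2 + 19*p - 12) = (p - 3)*(p - 2)*(p^2 - 5*p + 4) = (p - 3)*(p - 2)*(p - 1)*(p - 4)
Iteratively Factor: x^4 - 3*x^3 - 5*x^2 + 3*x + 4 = (x + 1)*(x^3 - 4*x^2 - x + 4) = (x - 4)*(x + 1)*(x^2 - 1) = (x - 4)*(x + 1)^2*(x - 1)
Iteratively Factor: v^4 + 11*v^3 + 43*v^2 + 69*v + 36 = (v + 3)*(v^3 + 8*v^2 + 19*v + 12) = (v + 3)^2*(v^2 + 5*v + 4) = (v + 3)^2*(v + 4)*(v + 1)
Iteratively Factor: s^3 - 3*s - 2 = (s - 2)*(s^2 + 2*s + 1) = (s - 2)*(s + 1)*(s + 1)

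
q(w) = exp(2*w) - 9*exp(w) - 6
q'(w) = 2*exp(2*w) - 9*exp(w)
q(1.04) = -23.46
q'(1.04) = -9.45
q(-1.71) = -7.60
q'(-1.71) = -1.56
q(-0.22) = -12.58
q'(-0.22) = -5.93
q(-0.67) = -10.34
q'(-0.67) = -4.08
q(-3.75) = -6.21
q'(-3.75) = -0.21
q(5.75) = 95882.06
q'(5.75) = 194603.83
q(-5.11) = -6.05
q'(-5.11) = -0.05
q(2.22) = -4.09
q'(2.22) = 86.68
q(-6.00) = -6.02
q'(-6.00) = -0.02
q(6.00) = 159117.93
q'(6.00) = 321878.72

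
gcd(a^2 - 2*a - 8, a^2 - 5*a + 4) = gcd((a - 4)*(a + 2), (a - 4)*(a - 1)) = a - 4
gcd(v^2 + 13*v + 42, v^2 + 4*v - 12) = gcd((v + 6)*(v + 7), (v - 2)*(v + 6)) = v + 6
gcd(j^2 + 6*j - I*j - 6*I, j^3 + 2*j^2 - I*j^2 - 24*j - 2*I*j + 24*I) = j^2 + j*(6 - I) - 6*I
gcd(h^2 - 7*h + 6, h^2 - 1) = h - 1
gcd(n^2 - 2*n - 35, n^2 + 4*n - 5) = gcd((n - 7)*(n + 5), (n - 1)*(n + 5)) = n + 5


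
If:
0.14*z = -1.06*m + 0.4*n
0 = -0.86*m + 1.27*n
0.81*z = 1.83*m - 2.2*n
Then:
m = 0.00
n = 0.00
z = 0.00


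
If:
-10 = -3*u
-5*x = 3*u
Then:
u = 10/3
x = -2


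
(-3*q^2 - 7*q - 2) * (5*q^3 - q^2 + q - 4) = -15*q^5 - 32*q^4 - 6*q^3 + 7*q^2 + 26*q + 8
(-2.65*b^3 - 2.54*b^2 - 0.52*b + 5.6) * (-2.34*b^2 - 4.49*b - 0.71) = 6.201*b^5 + 17.8421*b^4 + 14.5029*b^3 - 8.9658*b^2 - 24.7748*b - 3.976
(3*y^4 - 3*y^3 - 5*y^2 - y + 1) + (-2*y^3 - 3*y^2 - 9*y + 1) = 3*y^4 - 5*y^3 - 8*y^2 - 10*y + 2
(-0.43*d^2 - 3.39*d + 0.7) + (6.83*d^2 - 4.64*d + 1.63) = 6.4*d^2 - 8.03*d + 2.33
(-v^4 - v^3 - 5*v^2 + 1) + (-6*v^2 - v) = -v^4 - v^3 - 11*v^2 - v + 1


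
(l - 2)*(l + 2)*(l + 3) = l^3 + 3*l^2 - 4*l - 12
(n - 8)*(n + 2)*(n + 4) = n^3 - 2*n^2 - 40*n - 64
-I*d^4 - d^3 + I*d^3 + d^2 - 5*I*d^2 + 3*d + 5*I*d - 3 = (d - 1)*(d - 3*I)*(d + I)*(-I*d + 1)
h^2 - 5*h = h*(h - 5)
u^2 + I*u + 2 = (u - I)*(u + 2*I)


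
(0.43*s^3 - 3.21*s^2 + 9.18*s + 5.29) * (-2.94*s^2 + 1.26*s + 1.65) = -1.2642*s^5 + 9.9792*s^4 - 30.3243*s^3 - 9.2823*s^2 + 21.8124*s + 8.7285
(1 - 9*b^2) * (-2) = 18*b^2 - 2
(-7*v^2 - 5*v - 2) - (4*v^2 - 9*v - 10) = -11*v^2 + 4*v + 8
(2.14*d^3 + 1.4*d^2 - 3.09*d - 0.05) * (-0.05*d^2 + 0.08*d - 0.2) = -0.107*d^5 + 0.1012*d^4 - 0.1615*d^3 - 0.5247*d^2 + 0.614*d + 0.01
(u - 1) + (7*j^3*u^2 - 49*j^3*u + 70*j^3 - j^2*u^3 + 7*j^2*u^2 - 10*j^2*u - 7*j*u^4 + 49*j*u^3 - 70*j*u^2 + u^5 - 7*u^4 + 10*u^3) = 7*j^3*u^2 - 49*j^3*u + 70*j^3 - j^2*u^3 + 7*j^2*u^2 - 10*j^2*u - 7*j*u^4 + 49*j*u^3 - 70*j*u^2 + u^5 - 7*u^4 + 10*u^3 + u - 1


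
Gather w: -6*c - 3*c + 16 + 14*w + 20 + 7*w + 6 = -9*c + 21*w + 42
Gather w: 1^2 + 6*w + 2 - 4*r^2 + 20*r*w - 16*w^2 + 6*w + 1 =-4*r^2 - 16*w^2 + w*(20*r + 12) + 4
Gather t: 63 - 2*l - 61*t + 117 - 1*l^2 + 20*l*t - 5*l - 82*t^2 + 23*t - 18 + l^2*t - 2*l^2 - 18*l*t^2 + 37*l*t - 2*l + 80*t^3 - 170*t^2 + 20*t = -3*l^2 - 9*l + 80*t^3 + t^2*(-18*l - 252) + t*(l^2 + 57*l - 18) + 162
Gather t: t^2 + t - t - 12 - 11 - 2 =t^2 - 25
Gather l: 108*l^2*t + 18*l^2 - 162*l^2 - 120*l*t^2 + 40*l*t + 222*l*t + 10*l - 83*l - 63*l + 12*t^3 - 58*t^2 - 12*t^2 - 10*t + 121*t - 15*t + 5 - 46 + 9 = l^2*(108*t - 144) + l*(-120*t^2 + 262*t - 136) + 12*t^3 - 70*t^2 + 96*t - 32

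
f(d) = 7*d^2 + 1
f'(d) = 14*d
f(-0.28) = 1.55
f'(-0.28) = -3.92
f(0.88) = 6.42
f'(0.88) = 12.32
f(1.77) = 22.93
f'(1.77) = 24.78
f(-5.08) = 181.64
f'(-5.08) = -71.12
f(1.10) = 9.47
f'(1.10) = 15.40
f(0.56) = 3.20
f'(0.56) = 7.84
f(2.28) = 37.39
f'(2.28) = 31.92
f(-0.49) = 2.68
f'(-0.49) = -6.86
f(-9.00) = 568.00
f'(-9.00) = -126.00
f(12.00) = 1009.00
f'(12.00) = 168.00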